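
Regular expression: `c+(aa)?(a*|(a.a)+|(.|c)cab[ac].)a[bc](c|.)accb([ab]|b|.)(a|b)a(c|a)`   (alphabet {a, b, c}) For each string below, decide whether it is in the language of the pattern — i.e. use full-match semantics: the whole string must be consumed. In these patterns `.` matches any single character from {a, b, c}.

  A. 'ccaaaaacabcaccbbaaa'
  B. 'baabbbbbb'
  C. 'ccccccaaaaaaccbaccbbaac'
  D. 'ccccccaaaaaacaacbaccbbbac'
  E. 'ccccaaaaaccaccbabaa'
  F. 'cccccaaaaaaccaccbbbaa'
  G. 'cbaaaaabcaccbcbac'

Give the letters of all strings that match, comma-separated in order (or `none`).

A → no match
B → no match — must start with 'c'
C → no match
D → match
E → match
F → match
G → no match

D, E, F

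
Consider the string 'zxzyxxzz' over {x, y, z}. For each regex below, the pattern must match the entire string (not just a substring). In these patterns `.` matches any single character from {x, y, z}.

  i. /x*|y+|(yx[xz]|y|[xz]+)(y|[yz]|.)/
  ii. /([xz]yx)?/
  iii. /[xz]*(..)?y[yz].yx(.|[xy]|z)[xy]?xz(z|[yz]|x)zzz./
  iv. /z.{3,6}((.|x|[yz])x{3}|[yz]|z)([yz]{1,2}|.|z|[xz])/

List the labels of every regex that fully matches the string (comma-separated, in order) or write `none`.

i → no match
ii → no match
iii → no match
iv → match

iv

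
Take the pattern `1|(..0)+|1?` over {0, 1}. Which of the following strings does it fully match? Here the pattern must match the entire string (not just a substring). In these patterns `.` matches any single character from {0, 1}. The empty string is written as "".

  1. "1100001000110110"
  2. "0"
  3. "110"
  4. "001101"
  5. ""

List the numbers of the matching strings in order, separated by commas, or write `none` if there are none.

1 → no match
2 → no match
3 → match
4 → no match
5 → match

3, 5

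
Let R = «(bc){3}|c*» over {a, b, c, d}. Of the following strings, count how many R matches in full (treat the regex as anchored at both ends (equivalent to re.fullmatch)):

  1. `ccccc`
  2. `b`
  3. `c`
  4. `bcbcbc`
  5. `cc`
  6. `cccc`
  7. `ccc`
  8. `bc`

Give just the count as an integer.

1 → match
2 → no match
3 → match
4 → match
5 → match
6 → match
7 → match
8 → no match
Total matched: 6

6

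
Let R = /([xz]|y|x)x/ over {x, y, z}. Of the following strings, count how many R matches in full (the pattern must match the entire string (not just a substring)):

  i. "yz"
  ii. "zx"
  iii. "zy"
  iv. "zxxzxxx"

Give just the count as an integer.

i → no match — must end with "x"
ii → match
iii → no match — must end with "x"
iv → no match
Total matched: 1

1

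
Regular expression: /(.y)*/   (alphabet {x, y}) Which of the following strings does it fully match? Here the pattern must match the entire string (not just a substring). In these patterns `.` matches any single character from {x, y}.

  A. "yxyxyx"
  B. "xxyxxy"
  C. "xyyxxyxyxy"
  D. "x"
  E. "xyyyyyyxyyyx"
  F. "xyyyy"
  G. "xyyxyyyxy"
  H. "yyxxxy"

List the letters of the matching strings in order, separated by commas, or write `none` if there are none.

none

A → no match
B → no match
C → no match
D → no match
E → no match
F → no match
G → no match
H → no match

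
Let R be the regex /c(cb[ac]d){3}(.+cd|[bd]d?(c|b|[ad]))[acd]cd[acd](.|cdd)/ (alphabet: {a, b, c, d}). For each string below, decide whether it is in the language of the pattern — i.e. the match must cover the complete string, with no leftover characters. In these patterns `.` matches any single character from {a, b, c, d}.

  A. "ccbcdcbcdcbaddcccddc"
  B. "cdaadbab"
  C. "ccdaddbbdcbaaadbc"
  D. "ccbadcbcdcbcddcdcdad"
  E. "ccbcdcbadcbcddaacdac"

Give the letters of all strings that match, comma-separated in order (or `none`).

A, D, E

A → match
B → no match — must start with "ccb"
C → no match — must start with "ccb"
D → match
E → match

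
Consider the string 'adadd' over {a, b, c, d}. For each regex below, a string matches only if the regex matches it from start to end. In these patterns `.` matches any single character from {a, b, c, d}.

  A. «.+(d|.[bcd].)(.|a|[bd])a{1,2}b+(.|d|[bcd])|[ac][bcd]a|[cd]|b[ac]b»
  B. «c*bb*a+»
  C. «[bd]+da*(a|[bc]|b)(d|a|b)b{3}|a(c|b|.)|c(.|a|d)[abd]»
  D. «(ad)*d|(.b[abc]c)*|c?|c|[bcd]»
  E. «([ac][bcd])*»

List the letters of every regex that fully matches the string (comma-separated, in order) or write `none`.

D

A → no match
B → no match — must end with 'a'
C → no match
D → match
E → no match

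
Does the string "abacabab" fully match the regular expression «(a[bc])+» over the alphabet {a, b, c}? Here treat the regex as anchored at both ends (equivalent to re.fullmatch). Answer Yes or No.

Yes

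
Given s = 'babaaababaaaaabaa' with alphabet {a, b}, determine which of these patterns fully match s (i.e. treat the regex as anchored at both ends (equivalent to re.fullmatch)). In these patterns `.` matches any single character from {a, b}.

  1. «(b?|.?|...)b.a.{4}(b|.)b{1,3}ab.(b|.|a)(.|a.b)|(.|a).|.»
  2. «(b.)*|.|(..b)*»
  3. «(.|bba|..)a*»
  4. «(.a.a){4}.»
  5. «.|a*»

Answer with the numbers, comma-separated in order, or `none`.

4

1 → no match
2 → no match
3 → no match
4 → match
5 → no match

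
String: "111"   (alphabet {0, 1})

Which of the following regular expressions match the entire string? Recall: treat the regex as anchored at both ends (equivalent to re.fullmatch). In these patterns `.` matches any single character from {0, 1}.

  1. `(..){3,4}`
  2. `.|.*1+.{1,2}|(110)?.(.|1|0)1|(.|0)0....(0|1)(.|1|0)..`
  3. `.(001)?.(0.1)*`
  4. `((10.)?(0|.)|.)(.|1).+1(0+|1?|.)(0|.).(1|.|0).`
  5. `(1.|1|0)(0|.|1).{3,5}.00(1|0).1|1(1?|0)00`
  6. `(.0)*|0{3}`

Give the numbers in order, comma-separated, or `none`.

2

1 → no match
2 → match
3 → no match
4 → no match
5 → no match
6 → no match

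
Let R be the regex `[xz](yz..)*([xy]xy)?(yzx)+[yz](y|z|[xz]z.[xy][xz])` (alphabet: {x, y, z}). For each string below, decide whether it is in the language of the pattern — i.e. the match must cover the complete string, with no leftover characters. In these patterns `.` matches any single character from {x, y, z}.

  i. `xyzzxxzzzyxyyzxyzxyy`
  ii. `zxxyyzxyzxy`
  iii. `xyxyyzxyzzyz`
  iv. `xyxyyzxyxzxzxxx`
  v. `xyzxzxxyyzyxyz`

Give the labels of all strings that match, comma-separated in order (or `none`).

none

i → no match
ii → no match
iii → no match
iv → no match
v → no match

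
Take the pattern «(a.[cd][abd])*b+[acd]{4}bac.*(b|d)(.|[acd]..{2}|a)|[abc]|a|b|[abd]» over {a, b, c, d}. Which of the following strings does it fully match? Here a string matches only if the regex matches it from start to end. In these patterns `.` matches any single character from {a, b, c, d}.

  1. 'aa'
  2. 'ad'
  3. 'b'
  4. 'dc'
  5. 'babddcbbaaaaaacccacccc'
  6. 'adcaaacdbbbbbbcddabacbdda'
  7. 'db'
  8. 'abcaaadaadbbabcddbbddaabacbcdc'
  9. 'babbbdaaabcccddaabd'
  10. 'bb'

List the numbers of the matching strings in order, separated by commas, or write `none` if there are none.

3, 6

1 → no match
2 → no match
3 → match
4 → no match
5 → no match
6 → match
7 → no match
8 → no match
9 → no match
10 → no match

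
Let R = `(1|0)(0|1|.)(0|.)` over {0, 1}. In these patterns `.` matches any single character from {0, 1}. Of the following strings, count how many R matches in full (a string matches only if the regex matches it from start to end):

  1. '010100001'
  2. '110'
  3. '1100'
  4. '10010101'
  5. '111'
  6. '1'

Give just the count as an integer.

2

1 → no match
2 → match
3 → no match
4 → no match
5 → match
6 → no match
Total matched: 2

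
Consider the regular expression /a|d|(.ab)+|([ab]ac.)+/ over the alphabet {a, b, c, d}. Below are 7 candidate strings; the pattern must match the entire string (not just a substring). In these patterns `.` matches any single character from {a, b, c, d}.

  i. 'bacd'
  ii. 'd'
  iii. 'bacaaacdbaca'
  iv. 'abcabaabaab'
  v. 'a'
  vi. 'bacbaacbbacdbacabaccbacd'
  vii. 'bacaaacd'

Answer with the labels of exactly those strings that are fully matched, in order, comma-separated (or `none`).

i → match
ii → match
iii → match
iv → no match
v → match
vi → match
vii → match

i, ii, iii, v, vi, vii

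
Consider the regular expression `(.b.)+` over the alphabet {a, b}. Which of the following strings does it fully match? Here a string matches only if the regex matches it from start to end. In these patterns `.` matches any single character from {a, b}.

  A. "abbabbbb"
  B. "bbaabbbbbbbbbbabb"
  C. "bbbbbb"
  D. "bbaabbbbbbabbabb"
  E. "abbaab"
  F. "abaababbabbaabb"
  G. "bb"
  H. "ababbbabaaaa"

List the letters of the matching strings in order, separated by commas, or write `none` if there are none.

A. "abbabbbb" → no match
B → no match
C. "bbbbbb" → match
D → no match
E. "abbaab" → no match
F → match
G. "bb" → no match
H. "ababbbabaaaa" → no match

C, F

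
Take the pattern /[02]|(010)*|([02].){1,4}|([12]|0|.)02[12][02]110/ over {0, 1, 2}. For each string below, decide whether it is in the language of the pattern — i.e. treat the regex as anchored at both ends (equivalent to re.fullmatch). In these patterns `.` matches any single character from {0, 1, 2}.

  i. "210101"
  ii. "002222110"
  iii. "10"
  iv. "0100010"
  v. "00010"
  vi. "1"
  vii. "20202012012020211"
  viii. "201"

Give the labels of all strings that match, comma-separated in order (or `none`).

i → match
ii → no match
iii → no match
iv → no match
v → no match
vi → no match
vii → no match
viii → no match

i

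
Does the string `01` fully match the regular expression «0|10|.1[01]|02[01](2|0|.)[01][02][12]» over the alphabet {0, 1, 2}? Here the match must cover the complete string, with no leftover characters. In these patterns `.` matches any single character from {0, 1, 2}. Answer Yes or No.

No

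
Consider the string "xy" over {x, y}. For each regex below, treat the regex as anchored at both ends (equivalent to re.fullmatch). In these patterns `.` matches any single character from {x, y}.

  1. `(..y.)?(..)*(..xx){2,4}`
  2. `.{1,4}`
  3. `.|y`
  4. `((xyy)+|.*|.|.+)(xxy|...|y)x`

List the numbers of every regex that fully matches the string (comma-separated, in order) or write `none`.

1 → no match — must end with "xx"
2 → match
3 → no match
4 → no match — must end with "x"

2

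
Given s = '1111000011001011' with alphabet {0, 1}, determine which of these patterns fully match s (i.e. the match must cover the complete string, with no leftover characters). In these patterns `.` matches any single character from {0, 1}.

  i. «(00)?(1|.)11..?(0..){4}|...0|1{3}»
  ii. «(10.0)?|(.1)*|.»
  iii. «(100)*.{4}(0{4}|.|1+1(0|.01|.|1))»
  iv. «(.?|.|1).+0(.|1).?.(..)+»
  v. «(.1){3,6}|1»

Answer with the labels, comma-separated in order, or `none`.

i → match
ii → no match
iii → no match
iv → match
v → no match

i, iv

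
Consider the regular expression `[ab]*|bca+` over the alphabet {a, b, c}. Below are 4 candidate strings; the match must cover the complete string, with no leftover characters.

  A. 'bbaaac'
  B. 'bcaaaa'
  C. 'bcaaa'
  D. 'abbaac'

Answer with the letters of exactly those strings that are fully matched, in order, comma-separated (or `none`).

A → no match
B → match
C → match
D → no match

B, C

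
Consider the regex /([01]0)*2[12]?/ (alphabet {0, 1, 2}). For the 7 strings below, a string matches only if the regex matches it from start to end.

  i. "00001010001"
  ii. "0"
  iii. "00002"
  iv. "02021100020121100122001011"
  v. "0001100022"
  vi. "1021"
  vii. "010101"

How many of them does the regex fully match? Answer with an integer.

2

i. "00001010001" → no match
ii. "0" → no match
iii. "00002" → match
iv → no match
v. "0001100022" → no match
vi. "1021" → match
vii. "010101" → no match
Total matched: 2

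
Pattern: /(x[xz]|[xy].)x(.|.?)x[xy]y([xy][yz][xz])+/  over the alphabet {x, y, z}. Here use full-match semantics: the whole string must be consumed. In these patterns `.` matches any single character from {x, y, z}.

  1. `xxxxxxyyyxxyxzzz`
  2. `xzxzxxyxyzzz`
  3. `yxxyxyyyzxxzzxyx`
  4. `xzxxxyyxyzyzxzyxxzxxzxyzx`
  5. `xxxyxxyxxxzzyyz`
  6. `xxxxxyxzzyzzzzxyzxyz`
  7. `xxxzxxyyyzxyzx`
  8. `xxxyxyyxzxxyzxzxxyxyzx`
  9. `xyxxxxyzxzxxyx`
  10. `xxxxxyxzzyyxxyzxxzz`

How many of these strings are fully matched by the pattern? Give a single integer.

2

1 → no match
2 → no match
3 → match
4 → no match
5 → no match
6 → no match
7 → no match
8 → match
9 → no match
10 → no match
Total matched: 2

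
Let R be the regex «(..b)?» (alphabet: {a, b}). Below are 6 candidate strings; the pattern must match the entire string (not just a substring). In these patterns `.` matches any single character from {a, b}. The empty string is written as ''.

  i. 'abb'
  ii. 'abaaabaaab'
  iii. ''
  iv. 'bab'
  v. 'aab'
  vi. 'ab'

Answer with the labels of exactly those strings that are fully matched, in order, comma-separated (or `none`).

i. 'abb' → match
ii. 'abaaabaaab' → no match
iii. '' → match
iv. 'bab' → match
v. 'aab' → match
vi. 'ab' → no match

i, iii, iv, v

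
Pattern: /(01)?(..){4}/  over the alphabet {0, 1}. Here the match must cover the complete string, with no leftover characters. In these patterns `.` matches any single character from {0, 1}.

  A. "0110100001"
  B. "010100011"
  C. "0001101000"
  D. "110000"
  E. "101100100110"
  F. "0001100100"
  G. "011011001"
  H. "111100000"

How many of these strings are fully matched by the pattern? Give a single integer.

A. "0110100001" → match
B. "010100011" → no match
C. "0001101000" → no match
D. "110000" → no match
E. "101100100110" → no match
F. "0001100100" → no match
G. "011011001" → no match
H. "111100000" → no match
Total matched: 1

1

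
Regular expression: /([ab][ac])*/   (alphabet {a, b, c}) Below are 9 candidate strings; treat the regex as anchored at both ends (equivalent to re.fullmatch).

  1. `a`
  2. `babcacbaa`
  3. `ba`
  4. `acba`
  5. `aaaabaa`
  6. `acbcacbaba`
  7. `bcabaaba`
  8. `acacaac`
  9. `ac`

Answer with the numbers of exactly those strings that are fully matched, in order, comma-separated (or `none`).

1 → no match
2 → no match
3 → match
4 → match
5 → no match
6 → match
7 → no match
8 → no match
9 → match

3, 4, 6, 9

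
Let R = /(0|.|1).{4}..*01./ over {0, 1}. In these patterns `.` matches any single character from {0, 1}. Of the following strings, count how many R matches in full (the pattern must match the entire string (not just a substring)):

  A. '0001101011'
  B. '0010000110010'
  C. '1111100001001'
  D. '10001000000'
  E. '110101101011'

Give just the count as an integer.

A. '0001101011' → match
B → match
C → no match
D. '10001000000' → no match
E. '110101101011' → match
Total matched: 3

3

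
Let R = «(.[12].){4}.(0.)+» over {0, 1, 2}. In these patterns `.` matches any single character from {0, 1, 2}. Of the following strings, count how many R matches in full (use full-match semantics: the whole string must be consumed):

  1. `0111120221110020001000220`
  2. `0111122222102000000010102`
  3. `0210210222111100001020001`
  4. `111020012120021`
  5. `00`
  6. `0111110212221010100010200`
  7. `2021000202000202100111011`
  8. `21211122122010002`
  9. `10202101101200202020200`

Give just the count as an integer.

3

1 → no match
2 → match
3 → no match
4 → no match
5 → no match
6 → match
7 → no match
8 → match
9 → no match
Total matched: 3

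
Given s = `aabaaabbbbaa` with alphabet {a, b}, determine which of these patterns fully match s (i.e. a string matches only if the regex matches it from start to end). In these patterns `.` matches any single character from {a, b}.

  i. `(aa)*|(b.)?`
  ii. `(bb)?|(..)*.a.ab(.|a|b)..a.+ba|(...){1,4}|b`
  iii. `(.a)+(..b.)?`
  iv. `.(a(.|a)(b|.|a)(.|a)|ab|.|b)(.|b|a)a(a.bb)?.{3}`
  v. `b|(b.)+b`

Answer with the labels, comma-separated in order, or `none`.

i → no match
ii → match
iii → no match
iv → match
v → no match — must start with `b`

ii, iv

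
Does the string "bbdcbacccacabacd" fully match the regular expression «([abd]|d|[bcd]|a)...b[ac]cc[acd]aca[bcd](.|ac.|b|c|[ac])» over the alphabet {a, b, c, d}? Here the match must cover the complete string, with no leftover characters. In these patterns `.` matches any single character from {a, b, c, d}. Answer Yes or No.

Yes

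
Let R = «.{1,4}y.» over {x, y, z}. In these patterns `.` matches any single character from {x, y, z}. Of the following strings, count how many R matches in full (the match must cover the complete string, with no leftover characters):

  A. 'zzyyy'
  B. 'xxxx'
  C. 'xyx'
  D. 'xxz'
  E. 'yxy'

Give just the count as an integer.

2

A → match
B → no match
C → match
D → no match
E → no match
Total matched: 2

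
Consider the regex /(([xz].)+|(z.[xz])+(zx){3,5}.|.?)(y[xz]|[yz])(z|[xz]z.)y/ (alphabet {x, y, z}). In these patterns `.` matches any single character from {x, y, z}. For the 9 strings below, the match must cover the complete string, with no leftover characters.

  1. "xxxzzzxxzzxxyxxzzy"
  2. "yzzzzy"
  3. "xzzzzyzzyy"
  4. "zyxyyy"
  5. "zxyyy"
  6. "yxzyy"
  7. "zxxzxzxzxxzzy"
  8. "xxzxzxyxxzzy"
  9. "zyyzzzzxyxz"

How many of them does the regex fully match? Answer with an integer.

5

1 → match
2 → match
3 → no match
4 → no match
5 → no match
6 → match
7 → match
8 → match
9 → no match — must end with "y"
Total matched: 5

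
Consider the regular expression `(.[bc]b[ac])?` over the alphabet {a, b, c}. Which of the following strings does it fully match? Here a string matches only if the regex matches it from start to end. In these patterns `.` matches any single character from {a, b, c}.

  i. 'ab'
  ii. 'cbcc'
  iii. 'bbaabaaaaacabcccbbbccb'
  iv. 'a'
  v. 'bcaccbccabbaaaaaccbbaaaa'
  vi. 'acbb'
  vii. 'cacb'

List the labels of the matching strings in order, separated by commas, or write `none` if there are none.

none

i → no match
ii → no match
iii → no match
iv → no match
v → no match
vi → no match
vii → no match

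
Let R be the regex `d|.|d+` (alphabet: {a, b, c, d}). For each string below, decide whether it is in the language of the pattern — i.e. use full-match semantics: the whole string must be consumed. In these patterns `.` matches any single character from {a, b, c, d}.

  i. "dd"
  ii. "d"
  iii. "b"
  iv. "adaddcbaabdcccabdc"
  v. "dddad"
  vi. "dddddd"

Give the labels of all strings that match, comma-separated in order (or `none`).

i. "dd" → match
ii. "d" → match
iii. "b" → match
iv → no match
v. "dddad" → no match
vi. "dddddd" → match

i, ii, iii, vi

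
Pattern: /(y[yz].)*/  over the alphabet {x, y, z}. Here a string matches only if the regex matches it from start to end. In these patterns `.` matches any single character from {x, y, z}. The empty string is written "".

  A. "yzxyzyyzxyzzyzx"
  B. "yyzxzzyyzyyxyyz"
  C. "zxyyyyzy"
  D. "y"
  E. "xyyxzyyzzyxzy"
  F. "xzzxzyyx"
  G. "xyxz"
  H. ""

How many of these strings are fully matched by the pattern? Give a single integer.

2

A → match
B → no match
C → no match
D → no match
E → no match
F → no match
G → no match
H → match
Total matched: 2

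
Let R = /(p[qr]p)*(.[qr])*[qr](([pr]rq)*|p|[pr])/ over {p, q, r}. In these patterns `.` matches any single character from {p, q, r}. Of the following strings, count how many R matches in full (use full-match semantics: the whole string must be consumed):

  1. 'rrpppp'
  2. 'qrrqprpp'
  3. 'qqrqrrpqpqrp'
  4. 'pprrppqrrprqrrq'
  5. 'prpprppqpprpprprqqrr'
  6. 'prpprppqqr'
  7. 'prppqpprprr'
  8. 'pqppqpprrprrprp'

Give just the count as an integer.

4

1 → no match
2 → no match
3 → match
4 → no match
5 → match
6 → match
7 → match
8 → no match
Total matched: 4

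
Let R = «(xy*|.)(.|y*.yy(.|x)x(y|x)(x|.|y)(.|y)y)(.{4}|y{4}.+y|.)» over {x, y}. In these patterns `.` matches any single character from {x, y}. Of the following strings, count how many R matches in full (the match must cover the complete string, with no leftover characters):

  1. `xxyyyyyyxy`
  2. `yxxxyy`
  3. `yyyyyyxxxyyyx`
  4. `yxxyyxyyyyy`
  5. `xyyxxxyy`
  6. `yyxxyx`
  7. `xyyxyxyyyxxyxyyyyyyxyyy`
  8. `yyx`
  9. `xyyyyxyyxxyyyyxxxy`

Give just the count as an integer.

1 → match
2 → match
3 → match
4 → no match
5 → match
6 → match
7 → no match
8 → match
9 → match
Total matched: 7

7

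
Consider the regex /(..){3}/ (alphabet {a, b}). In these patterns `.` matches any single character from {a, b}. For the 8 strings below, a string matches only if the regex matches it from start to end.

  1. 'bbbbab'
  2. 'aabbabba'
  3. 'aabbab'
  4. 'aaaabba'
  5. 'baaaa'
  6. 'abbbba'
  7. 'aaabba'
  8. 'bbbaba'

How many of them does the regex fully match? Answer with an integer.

1 → match
2 → no match
3 → match
4 → no match
5 → no match
6 → match
7 → match
8 → match
Total matched: 5

5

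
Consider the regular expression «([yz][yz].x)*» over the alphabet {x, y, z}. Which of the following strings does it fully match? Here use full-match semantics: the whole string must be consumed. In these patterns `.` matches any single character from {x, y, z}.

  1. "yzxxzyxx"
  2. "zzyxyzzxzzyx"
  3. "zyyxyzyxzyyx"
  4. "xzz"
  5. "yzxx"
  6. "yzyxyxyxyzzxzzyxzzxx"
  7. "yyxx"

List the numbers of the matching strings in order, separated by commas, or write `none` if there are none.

1 → match
2 → match
3 → match
4 → no match
5 → match
6 → no match
7 → match

1, 2, 3, 5, 7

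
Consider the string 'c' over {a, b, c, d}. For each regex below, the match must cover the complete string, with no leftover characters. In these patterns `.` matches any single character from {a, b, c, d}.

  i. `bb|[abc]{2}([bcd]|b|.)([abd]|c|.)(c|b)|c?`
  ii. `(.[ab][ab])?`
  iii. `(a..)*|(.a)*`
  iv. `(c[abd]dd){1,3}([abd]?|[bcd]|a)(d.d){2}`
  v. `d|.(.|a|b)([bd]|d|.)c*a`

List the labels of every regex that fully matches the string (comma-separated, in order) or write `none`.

i

i → match
ii → no match
iii → no match
iv → no match — must end with 'd'
v → no match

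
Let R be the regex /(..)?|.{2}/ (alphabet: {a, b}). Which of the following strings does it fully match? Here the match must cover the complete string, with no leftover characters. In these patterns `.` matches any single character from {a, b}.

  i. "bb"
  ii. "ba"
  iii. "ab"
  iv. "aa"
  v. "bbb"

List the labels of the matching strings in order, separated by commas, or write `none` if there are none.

i → match
ii → match
iii → match
iv → match
v → no match

i, ii, iii, iv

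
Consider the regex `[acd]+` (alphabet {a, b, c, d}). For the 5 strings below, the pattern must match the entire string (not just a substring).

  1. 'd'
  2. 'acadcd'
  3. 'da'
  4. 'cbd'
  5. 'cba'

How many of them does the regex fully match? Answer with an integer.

3

1 → match
2 → match
3 → match
4 → no match
5 → no match
Total matched: 3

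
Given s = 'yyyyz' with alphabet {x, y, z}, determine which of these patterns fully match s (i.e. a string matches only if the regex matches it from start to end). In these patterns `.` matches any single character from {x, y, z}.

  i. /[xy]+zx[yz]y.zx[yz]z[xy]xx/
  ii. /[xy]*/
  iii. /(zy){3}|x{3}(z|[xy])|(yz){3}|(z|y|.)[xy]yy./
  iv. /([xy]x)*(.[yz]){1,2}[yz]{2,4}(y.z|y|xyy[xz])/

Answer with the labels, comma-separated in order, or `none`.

i → no match — must end with 'xx'
ii → no match
iii → match
iv → no match

iii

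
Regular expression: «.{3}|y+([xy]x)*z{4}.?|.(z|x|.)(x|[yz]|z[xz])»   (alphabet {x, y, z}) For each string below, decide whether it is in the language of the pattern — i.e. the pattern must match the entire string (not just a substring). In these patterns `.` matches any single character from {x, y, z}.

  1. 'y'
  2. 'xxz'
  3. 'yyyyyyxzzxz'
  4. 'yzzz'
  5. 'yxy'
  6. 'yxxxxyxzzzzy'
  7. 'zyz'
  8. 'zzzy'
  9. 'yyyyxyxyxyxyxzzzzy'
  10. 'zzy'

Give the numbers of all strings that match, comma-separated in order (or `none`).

2, 4, 5, 6, 7, 9, 10

1. 'y' → no match
2. 'xxz' → match
3. 'yyyyyyxzzxz' → no match
4. 'yzzz' → match
5. 'yxy' → match
6. 'yxxxxyxzzzzy' → match
7. 'zyz' → match
8. 'zzzy' → no match
9 → match
10. 'zzy' → match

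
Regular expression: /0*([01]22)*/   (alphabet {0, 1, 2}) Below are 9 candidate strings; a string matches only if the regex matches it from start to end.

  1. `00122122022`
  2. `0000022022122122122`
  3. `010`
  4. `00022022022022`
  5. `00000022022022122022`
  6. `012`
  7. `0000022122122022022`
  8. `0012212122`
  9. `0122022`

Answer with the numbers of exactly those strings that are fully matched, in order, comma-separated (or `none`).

1. `00122122022` → match
2 → match
3. `010` → no match
4 → match
5 → match
6. `012` → no match
7 → match
8. `0012212122` → no match
9. `0122022` → match

1, 2, 4, 5, 7, 9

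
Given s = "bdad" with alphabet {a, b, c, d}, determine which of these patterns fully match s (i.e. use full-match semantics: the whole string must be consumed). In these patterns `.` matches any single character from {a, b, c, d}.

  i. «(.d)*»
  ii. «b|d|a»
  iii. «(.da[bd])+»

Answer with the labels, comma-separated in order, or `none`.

i, iii

i → match
ii → no match
iii → match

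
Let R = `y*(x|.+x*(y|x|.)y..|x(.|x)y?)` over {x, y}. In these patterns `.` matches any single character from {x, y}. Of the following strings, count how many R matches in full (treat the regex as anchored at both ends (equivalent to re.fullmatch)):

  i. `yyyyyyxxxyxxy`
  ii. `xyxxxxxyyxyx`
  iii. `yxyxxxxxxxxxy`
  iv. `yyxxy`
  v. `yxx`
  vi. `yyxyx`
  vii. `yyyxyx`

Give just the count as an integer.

2

i → no match
ii. `xyxxxxxyyxyx` → no match
iii → no match
iv. `yyxxy` → match
v. `yxx` → match
vi. `yyxyx` → no match
vii. `yyyxyx` → no match
Total matched: 2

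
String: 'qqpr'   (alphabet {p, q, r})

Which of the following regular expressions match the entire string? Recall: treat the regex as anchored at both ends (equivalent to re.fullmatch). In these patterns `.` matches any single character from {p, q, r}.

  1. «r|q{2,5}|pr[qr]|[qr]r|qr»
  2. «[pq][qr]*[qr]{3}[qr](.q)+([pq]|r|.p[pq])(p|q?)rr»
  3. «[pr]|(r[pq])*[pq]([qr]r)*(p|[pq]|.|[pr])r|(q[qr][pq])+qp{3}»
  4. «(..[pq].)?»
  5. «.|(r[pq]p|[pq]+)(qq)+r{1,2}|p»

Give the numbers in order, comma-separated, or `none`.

4

1 → no match
2 → no match — must end with 'rr'
3 → no match
4 → match
5 → no match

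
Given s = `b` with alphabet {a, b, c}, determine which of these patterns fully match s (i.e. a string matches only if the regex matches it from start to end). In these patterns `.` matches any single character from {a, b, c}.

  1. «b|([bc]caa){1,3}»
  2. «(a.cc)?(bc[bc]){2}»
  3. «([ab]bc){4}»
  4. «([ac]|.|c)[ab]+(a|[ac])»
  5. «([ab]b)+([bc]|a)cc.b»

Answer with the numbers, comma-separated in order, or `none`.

1 → match
2 → no match
3 → no match — must end with `bc`
4 → no match
5 → no match

1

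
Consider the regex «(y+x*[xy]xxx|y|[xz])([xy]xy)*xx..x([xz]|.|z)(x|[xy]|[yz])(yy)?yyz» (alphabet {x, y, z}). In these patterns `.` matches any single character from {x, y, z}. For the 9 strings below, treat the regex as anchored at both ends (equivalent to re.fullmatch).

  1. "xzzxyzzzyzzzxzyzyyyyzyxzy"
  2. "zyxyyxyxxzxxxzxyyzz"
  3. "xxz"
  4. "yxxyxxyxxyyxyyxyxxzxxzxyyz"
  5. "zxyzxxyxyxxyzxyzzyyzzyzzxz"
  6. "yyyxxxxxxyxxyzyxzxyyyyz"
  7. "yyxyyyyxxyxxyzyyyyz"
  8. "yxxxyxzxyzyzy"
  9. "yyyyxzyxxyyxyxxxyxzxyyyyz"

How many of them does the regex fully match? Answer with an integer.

1 → no match — must end with "yyz"
2 → no match — must end with "yyz"
3. "xxz" → no match — must end with "yyz"
4 → match
5 → no match — must end with "yyz"
6 → no match
7 → no match
8 → no match — must end with "yyz"
9 → no match
Total matched: 1

1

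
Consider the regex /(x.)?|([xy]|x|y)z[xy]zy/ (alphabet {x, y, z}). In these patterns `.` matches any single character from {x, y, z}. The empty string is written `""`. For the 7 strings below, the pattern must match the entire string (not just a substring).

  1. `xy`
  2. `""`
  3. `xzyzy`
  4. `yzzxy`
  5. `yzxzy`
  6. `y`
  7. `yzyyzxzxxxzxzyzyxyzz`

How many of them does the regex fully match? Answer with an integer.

1 → match
2 → match
3 → match
4 → no match
5 → match
6 → no match
7 → no match
Total matched: 4

4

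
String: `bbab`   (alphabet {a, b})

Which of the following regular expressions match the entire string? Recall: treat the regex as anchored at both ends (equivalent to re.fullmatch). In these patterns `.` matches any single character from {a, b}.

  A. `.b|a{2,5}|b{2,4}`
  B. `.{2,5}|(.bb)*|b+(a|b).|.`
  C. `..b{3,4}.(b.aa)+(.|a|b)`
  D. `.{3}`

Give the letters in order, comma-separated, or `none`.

B

A → no match
B → match
C → no match
D → no match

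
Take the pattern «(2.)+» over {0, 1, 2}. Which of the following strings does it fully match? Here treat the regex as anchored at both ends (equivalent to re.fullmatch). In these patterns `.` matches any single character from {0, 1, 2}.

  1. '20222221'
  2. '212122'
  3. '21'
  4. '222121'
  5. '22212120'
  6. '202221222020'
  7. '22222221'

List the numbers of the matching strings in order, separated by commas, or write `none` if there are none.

1, 2, 3, 4, 5, 6, 7

1. '20222221' → match
2. '212122' → match
3. '21' → match
4. '222121' → match
5. '22212120' → match
6. '202221222020' → match
7. '22222221' → match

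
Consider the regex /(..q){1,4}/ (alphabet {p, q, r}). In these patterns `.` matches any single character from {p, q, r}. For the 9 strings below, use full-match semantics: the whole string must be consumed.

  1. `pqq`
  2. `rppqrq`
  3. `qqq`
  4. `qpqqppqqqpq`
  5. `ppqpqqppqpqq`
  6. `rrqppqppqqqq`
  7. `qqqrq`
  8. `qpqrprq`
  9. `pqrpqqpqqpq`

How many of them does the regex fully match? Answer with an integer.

1. `pqq` → match
2. `rppqrq` → no match
3. `qqq` → match
4. `qpqqppqqqpq` → no match
5. `ppqpqqppqpqq` → match
6. `rrqppqppqqqq` → match
7. `qqqrq` → no match
8. `qpqrprq` → no match
9. `pqrpqqpqqpq` → no match
Total matched: 4

4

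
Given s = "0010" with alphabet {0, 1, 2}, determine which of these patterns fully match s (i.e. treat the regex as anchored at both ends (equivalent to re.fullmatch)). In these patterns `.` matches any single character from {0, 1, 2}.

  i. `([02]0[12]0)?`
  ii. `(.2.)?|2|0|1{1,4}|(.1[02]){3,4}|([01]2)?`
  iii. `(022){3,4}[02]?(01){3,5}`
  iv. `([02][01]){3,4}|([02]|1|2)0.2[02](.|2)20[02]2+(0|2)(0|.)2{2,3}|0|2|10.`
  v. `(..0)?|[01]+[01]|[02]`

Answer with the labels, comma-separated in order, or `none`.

i → match
ii → no match
iii → no match — must start with "022"
iv → no match
v → match

i, v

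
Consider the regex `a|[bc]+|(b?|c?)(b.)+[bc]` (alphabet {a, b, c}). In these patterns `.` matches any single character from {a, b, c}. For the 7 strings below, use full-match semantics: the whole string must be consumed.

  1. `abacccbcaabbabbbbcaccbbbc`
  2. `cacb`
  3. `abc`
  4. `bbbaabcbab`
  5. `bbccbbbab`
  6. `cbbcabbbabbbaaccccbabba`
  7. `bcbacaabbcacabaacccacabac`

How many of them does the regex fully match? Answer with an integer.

0

1 → no match
2. `cacb` → no match
3. `abc` → no match
4. `bbbaabcbab` → no match
5. `bbccbbbab` → no match
6 → no match
7 → no match
Total matched: 0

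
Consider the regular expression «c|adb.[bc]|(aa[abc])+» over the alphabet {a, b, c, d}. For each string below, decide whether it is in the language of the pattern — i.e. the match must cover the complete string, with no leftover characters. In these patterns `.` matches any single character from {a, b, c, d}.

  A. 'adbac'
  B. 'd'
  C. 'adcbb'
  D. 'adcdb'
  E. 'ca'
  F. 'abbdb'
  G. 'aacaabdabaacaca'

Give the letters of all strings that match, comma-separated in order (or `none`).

A → match
B → no match
C → no match
D → no match
E → no match
F → no match
G → no match

A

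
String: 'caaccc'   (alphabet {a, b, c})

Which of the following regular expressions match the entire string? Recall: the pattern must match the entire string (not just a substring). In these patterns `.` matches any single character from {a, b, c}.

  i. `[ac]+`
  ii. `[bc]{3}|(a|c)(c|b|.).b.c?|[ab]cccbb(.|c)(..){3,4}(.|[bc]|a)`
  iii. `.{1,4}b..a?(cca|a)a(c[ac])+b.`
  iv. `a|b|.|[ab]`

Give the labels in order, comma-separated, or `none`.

i → match
ii → no match
iii → no match
iv → no match

i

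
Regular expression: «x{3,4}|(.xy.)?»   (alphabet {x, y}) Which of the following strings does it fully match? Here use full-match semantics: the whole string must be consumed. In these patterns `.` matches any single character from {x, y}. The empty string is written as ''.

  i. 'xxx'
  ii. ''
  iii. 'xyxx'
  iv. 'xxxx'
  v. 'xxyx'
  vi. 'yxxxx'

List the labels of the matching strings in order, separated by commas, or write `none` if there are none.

i, ii, iv, v

i. 'xxx' → match
ii. '' → match
iii. 'xyxx' → no match
iv. 'xxxx' → match
v. 'xxyx' → match
vi. 'yxxxx' → no match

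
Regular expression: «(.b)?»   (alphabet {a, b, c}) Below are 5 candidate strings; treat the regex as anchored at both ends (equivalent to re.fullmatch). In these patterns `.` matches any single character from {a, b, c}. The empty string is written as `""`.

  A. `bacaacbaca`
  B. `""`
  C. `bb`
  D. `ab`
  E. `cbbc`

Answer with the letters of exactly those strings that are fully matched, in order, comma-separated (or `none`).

B, C, D

A. `bacaacbaca` → no match
B. `""` → match
C. `bb` → match
D. `ab` → match
E. `cbbc` → no match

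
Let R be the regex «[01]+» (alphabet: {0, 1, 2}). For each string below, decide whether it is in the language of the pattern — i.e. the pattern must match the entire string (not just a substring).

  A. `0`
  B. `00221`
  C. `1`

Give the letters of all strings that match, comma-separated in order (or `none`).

A → match
B → no match
C → match

A, C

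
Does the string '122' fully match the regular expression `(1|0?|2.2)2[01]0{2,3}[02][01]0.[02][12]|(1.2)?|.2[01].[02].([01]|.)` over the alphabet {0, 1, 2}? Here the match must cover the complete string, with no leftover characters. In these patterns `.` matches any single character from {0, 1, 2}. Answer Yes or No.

Yes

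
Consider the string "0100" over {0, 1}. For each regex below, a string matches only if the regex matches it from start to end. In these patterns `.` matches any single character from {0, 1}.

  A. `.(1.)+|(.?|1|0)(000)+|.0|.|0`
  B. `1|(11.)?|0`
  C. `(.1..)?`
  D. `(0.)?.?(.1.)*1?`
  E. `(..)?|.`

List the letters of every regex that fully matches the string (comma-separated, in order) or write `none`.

C

A → no match
B → no match
C → match
D → no match
E → no match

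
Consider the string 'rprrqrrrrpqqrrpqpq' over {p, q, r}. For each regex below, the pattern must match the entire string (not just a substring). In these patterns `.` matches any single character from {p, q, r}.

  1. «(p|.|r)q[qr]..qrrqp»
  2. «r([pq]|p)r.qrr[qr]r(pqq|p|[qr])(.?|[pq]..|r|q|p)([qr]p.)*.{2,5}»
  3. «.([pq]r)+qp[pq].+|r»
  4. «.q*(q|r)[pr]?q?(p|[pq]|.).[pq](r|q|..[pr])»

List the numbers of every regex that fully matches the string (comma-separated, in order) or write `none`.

2

1 → no match — must end with 'qrrqp'
2 → match
3 → no match
4 → no match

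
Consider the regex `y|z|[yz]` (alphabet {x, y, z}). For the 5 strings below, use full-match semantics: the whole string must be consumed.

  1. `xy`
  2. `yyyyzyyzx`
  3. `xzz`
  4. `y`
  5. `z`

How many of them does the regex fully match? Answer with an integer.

2

1 → no match
2 → no match
3 → no match
4 → match
5 → match
Total matched: 2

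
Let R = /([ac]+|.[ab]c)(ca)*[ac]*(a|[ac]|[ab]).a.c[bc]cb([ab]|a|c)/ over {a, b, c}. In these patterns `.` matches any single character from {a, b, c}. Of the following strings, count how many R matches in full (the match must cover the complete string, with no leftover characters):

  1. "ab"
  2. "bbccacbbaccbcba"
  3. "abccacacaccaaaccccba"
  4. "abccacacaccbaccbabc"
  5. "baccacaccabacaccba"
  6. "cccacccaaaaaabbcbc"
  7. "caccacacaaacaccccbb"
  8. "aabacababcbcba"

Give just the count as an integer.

1 → no match
2 → match
3 → match
4 → no match
5 → no match
6 → no match
7 → match
8 → no match
Total matched: 3

3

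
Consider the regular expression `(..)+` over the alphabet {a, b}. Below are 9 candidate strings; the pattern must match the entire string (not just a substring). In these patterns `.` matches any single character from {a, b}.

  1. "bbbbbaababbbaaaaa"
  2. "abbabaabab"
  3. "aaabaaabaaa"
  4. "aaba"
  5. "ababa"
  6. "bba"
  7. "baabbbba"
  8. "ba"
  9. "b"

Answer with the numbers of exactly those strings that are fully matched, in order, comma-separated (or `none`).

2, 4, 7, 8

1 → no match
2 → match
3 → no match
4 → match
5 → no match
6 → no match
7 → match
8 → match
9 → no match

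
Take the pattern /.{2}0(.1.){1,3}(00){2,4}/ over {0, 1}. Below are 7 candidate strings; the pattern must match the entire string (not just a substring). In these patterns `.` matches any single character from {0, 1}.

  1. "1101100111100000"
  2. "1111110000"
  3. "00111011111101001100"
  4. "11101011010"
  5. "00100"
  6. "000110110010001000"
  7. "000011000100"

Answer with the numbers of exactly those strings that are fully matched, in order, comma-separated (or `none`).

1 → match
2 → no match
3 → no match
4 → no match — must end with "00"
5 → no match
6 → no match
7 → no match

1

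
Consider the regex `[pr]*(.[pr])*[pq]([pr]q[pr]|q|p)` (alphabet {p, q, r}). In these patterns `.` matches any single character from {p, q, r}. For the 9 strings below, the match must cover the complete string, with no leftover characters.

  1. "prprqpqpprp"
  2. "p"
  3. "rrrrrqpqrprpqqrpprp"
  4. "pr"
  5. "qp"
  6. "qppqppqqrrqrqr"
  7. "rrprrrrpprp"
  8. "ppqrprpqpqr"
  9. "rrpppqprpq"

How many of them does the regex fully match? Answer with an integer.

1 → no match
2 → no match
3 → no match
4 → no match
5 → match
6 → no match
7 → no match
8 → no match
9 → no match
Total matched: 1

1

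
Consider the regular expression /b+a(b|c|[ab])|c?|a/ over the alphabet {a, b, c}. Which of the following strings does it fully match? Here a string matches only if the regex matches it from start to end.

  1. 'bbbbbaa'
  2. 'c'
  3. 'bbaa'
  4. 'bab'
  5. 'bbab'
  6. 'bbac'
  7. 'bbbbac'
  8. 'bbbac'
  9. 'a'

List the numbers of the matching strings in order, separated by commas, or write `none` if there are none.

1 → match
2 → match
3 → match
4 → match
5 → match
6 → match
7 → match
8 → match
9 → match

1, 2, 3, 4, 5, 6, 7, 8, 9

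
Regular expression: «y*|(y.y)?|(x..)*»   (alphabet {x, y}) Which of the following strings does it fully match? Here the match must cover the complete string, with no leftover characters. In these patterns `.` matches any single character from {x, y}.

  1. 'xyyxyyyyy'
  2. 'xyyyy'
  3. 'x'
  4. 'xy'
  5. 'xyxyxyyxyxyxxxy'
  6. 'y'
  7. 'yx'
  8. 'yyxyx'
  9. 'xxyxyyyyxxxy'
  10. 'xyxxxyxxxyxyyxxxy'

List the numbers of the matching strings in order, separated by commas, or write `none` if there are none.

6

1. 'xyyxyyyyy' → no match
2. 'xyyyy' → no match
3. 'x' → no match
4. 'xy' → no match
5 → no match
6. 'y' → match
7. 'yx' → no match
8. 'yyxyx' → no match
9. 'xxyxyyyyxxxy' → no match
10 → no match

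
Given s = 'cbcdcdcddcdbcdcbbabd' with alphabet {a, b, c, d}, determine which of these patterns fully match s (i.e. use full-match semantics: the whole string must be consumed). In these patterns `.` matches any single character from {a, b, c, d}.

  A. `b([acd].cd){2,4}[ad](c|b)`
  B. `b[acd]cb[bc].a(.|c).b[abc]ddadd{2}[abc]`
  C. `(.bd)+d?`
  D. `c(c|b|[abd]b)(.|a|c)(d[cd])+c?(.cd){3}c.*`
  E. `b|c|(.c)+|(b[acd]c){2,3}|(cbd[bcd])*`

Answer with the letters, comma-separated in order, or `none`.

D

A → no match — must start with 'b'
B → no match — must start with 'b'
C → no match
D → match
E → no match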